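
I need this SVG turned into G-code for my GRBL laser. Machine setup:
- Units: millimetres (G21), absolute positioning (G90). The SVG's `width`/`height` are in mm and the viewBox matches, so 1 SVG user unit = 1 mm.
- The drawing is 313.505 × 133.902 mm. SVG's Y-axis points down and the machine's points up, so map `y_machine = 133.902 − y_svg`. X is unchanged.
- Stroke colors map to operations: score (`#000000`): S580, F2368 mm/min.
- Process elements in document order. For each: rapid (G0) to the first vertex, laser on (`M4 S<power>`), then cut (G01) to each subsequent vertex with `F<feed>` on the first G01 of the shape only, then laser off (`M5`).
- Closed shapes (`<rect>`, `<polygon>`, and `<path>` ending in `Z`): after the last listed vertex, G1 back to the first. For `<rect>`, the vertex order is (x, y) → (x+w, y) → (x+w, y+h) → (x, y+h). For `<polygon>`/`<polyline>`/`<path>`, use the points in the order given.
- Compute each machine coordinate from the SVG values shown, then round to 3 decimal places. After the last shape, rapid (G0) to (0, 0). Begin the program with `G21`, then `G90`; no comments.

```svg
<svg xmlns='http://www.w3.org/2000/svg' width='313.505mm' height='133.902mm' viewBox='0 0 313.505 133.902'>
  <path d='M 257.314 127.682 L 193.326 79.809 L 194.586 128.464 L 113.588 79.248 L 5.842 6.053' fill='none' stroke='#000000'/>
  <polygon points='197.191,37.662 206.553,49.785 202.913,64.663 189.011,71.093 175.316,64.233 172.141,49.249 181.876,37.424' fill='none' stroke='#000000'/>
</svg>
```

G21
G90
G0 X257.314 Y6.220
M4 S580
G01 X193.326 Y54.093 F2368
G01 X194.586 Y5.438
G01 X113.588 Y54.654
G01 X5.842 Y127.849
M5
G0 X197.191 Y96.240
M4 S580
G01 X206.553 Y84.117 F2368
G01 X202.913 Y69.239
G01 X189.011 Y62.809
G01 X175.316 Y69.669
G01 X172.141 Y84.653
G01 X181.876 Y96.478
G01 X197.191 Y96.240
M5
G0 X0.000 Y0.000

viewBox `0 0 313.505 133.902` with mm width/height → 1 unit = 1 mm. Flip: y_m = 133.902 − y_svg.

**Shape 1** — `<path>` open polyline, stroke `#000000` → score (S580, F2368). Machine vertices: (257.314,6.220) → (193.326,54.093) → (194.586,5.438) → (113.588,54.654) → (5.842,127.849). Open path.

**Shape 2** — `<polygon>` regular polygon, stroke `#000000` → score (S580, F2368). Machine vertices: (197.191,96.240) → (206.553,84.117) → (202.913,69.239) → (189.011,62.809) → (175.316,69.669) → (172.141,84.653) → (181.876,96.478) → (197.191,96.240). Closed: final G1 returns to the first vertex.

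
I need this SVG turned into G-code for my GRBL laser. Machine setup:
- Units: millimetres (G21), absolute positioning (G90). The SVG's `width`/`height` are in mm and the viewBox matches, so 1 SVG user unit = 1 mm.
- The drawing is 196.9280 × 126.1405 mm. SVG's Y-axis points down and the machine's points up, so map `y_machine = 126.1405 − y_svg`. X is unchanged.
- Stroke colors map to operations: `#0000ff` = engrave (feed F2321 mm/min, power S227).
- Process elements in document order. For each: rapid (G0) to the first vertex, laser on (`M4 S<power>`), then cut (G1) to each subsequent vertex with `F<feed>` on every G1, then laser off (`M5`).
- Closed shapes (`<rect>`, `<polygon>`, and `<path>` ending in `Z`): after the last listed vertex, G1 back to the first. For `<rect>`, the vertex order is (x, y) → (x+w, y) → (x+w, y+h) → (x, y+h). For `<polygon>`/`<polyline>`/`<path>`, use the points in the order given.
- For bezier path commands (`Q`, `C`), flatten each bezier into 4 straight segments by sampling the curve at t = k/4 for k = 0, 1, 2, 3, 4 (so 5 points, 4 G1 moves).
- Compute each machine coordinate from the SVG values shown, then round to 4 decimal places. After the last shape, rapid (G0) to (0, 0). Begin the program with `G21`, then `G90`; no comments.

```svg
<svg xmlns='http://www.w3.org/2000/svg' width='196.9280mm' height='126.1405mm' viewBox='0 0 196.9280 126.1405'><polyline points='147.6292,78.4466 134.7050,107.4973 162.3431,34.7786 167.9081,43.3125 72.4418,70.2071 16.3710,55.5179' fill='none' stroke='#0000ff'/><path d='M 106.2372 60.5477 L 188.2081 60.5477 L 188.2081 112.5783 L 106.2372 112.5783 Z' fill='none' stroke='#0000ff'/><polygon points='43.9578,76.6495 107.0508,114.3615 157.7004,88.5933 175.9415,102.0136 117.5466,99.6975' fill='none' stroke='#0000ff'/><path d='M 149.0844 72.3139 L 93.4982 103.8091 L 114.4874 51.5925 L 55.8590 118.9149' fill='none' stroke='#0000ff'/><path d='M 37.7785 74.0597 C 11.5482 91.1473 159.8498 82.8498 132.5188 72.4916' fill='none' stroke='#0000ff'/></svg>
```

Since the viewBox matches the mm dimensions, user units are millimetres directly. The only transform is the Y-flip y_m = 126.1405 − y_svg.

Shape 1 is a open polyline drawn with `<polyline>`. Its stroke #0000ff means engrave at S227, F2321. After flipping Y the toolpath is (147.6292,47.6939) → (134.7050,18.6432) → (162.3431,91.3619) → (167.9081,82.8280) → (72.4418,55.9334) → (16.3710,70.6226).

Shape 2 is a rectangle drawn with `<path>`. Its stroke #0000ff means engrave at S227, F2321. After flipping Y the toolpath is (106.2372,65.5928) → (188.2081,65.5928) → (188.2081,13.5622) → (106.2372,13.5622) → (106.2372,65.5928), returning to the start.

Shape 3 is a closed polygon drawn with `<polygon>`. Its stroke #0000ff means engrave at S227, F2321. After flipping Y the toolpath is (43.9578,49.4910) → (107.0508,11.7790) → (157.7004,37.5472) → (175.9415,24.1269) → (117.5466,26.4430) → (43.9578,49.4910), returning to the start.

Shape 4 is a open polyline drawn with `<path>`. Its stroke #0000ff means engrave at S227, F2321. After flipping Y the toolpath is (149.0844,53.8266) → (93.4982,22.3314) → (114.4874,74.5480) → (55.8590,7.2256).

Shape 5 is a cubic bezier drawn with `<path>`. Its stroke #0000ff means engrave at S227, F2321. After flipping Y the toolpath is (37.7785,52.0808) → (45.3592,43.6604) → (85.5614,42.5727) → (125.5573,46.6311) → (132.5188,53.6489).

G21
G90
G0 X147.6292 Y47.6939
M4 S227
G1 X134.7050 Y18.6432 F2321
G1 X162.3431 Y91.3619 F2321
G1 X167.9081 Y82.8280 F2321
G1 X72.4418 Y55.9334 F2321
G1 X16.3710 Y70.6226 F2321
M5
G0 X106.2372 Y65.5928
M4 S227
G1 X188.2081 Y65.5928 F2321
G1 X188.2081 Y13.5622 F2321
G1 X106.2372 Y13.5622 F2321
G1 X106.2372 Y65.5928 F2321
M5
G0 X43.9578 Y49.4910
M4 S227
G1 X107.0508 Y11.7790 F2321
G1 X157.7004 Y37.5472 F2321
G1 X175.9415 Y24.1269 F2321
G1 X117.5466 Y26.4430 F2321
G1 X43.9578 Y49.4910 F2321
M5
G0 X149.0844 Y53.8266
M4 S227
G1 X93.4982 Y22.3314 F2321
G1 X114.4874 Y74.5480 F2321
G1 X55.8590 Y7.2256 F2321
M5
G0 X37.7785 Y52.0808
M4 S227
G1 X45.3592 Y43.6604 F2321
G1 X85.5614 Y42.5727 F2321
G1 X125.5573 Y46.6311 F2321
G1 X132.5188 Y53.6489 F2321
M5
G0 X0.0000 Y0.0000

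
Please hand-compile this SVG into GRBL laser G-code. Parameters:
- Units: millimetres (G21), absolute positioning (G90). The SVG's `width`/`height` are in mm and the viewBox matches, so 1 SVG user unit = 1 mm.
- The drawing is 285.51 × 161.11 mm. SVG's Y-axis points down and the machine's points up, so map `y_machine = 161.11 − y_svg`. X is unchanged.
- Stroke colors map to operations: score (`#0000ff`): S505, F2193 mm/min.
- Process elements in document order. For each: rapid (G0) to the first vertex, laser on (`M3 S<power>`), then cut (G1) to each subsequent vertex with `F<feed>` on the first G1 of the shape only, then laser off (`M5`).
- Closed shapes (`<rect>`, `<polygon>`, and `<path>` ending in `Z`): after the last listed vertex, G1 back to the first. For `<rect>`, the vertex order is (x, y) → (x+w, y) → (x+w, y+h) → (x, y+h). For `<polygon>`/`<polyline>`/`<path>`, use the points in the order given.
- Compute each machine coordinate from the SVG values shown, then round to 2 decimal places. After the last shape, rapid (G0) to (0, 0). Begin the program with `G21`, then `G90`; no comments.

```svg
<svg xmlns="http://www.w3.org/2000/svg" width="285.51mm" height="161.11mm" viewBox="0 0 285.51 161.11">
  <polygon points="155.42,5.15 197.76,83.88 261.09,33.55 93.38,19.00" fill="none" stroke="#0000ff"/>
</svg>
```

viewBox `0 0 285.51 161.11` with mm width/height → 1 unit = 1 mm. Flip: y_m = 161.11 − y_svg.

**Shape 1** — `<polygon>` closed polygon, stroke `#0000ff` → score (S505, F2193). Machine vertices: (155.42,155.96) → (197.76,77.23) → (261.09,127.56) → (93.38,142.11) → (155.42,155.96). Closed: final G1 returns to the first vertex.

G21
G90
G0 X155.42 Y155.96
M3 S505
G1 X197.76 Y77.23 F2193
G1 X261.09 Y127.56
G1 X93.38 Y142.11
G1 X155.42 Y155.96
M5
G0 X0.00 Y0.00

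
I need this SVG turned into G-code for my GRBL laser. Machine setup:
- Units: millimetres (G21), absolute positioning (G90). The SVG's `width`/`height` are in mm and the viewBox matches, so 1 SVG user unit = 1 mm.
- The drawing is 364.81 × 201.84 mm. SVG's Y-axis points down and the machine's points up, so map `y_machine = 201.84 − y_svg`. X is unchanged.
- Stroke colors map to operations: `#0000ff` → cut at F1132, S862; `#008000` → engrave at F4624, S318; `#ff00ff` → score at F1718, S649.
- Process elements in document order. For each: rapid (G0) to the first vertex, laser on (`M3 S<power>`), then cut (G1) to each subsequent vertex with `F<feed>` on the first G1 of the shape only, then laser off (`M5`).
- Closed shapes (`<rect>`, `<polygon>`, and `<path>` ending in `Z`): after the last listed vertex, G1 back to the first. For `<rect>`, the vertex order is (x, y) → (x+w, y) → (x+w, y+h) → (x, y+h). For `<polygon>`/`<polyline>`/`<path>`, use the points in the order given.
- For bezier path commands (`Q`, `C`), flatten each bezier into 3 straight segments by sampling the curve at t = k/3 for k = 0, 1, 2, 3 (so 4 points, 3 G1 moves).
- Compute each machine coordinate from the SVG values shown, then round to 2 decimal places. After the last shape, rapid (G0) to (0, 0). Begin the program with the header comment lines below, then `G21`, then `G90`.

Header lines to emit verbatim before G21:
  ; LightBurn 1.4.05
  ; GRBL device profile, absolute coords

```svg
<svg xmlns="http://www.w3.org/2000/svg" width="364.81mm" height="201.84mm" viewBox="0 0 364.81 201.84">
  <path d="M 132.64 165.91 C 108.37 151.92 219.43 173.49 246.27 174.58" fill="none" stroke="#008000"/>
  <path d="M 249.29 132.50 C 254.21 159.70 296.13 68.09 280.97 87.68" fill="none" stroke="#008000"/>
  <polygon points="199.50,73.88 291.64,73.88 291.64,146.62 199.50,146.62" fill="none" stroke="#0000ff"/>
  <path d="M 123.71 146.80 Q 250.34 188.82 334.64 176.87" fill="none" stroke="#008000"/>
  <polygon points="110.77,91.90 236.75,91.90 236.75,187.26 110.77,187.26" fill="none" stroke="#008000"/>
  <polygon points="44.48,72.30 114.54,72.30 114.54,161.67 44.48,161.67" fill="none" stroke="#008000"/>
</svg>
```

; LightBurn 1.4.05
; GRBL device profile, absolute coords
G21
G90
G0 X132.64 Y35.93
M3 S318
G1 X145.35 Y40.14 F4624
G1 X199.49 Y33.10
G1 X246.27 Y27.26
M5
G0 X249.29 Y69.34
M3 S318
G1 X263.06 Y73.22 F4624
G1 X280.59 Y105.20
G1 X280.97 Y114.16
M5
G0 X199.50 Y127.96
M3 S862
G1 X291.64 Y127.96 F1132
G1 X291.64 Y55.22
G1 X199.50 Y55.22
G1 X199.50 Y127.96
M5
G0 X123.71 Y55.04
M3 S318
G1 X203.43 Y33.02 F4624
G1 X273.74 Y23.00
G1 X334.64 Y24.97
M5
G0 X110.77 Y109.94
M3 S318
G1 X236.75 Y109.94 F4624
G1 X236.75 Y14.58
G1 X110.77 Y14.58
G1 X110.77 Y109.94
M5
G0 X44.48 Y129.54
M3 S318
G1 X114.54 Y129.54 F4624
G1 X114.54 Y40.17
G1 X44.48 Y40.17
G1 X44.48 Y129.54
M5
G0 X0.00 Y0.00

1 u = 1 mm; y_m = 201.84 − y.

[1] `<path>` cubic bezier, #008000→engrave S318 F4624: (132.64,35.93) → (145.35,40.14) → (199.49,33.10) → (246.27,27.26)

[2] `<path>` cubic bezier, #008000→engrave S318 F4624: (249.29,69.34) → (263.06,73.22) → (280.59,105.20) → (280.97,114.16)

[3] `<polygon>` rectangle, #0000ff→cut S862 F1132: (199.50,127.96) → (291.64,127.96) → (291.64,55.22) → (199.50,55.22) → (199.50,127.96) (closed)

[4] `<path>` quadratic bezier, #008000→engrave S318 F4624: (123.71,55.04) → (203.43,33.02) → (273.74,23.00) → (334.64,24.97)

[5] `<polygon>` rectangle, #008000→engrave S318 F4624: (110.77,109.94) → (236.75,109.94) → (236.75,14.58) → (110.77,14.58) → (110.77,109.94) (closed)

[6] `<polygon>` rectangle, #008000→engrave S318 F4624: (44.48,129.54) → (114.54,129.54) → (114.54,40.17) → (44.48,40.17) → (44.48,129.54) (closed)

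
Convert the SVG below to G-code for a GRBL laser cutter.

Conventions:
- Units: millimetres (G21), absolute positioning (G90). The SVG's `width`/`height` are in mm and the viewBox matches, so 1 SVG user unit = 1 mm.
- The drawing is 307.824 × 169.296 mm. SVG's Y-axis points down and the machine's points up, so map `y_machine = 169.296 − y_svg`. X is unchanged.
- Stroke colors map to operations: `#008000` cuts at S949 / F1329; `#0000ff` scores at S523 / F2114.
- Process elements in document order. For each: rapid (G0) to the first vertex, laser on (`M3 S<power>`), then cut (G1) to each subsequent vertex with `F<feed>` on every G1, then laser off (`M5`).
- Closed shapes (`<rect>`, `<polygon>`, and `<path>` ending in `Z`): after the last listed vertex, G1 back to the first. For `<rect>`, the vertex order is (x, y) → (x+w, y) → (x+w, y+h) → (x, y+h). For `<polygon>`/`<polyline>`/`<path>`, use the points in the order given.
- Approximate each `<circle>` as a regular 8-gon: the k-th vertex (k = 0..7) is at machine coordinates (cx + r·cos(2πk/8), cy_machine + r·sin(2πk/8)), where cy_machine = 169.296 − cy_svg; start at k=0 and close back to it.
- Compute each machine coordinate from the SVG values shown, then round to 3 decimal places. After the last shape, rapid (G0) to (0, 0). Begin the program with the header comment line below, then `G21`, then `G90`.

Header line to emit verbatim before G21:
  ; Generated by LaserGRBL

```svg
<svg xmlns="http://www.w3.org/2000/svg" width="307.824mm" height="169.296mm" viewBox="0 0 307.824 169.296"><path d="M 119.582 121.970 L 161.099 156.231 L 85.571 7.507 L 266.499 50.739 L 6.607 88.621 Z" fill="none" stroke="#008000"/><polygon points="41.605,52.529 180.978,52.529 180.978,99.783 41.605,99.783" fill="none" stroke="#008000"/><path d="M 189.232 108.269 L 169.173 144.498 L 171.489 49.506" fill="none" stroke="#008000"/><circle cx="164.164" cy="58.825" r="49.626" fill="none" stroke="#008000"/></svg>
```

; Generated by LaserGRBL
G21
G90
G0 X119.582 Y47.326
M3 S949
G1 X161.099 Y13.065 F1329
G1 X85.571 Y161.789 F1329
G1 X266.499 Y118.557 F1329
G1 X6.607 Y80.675 F1329
G1 X119.582 Y47.326 F1329
M5
G0 X41.605 Y116.767
M3 S949
G1 X180.978 Y116.767 F1329
G1 X180.978 Y69.513 F1329
G1 X41.605 Y69.513 F1329
G1 X41.605 Y116.767 F1329
M5
G0 X189.232 Y61.027
M3 S949
G1 X169.173 Y24.798 F1329
G1 X171.489 Y119.790 F1329
M5
G0 X213.790 Y110.471
M3 S949
G1 X199.255 Y145.562 F1329
G1 X164.164 Y160.097 F1329
G1 X129.073 Y145.562 F1329
G1 X114.538 Y110.471 F1329
G1 X129.073 Y75.380 F1329
G1 X164.164 Y60.845 F1329
G1 X199.255 Y75.380 F1329
G1 X213.790 Y110.471 F1329
M5
G0 X0.000 Y0.000

Since the viewBox matches the mm dimensions, user units are millimetres directly. The only transform is the Y-flip y_m = 169.296 − y_svg.

Shape 1 is a closed polygon drawn with `<path>`. Its stroke #008000 means cut at S949, F1329. After flipping Y the toolpath is (119.582,47.326) → (161.099,13.065) → (85.571,161.789) → (266.499,118.557) → (6.607,80.675) → (119.582,47.326), returning to the start.

Shape 2 is a rectangle drawn with `<polygon>`. Its stroke #008000 means cut at S949, F1329. After flipping Y the toolpath is (41.605,116.767) → (180.978,116.767) → (180.978,69.513) → (41.605,69.513) → (41.605,116.767), returning to the start.

Shape 3 is a open polyline drawn with `<path>`. Its stroke #008000 means cut at S949, F1329. After flipping Y the toolpath is (189.232,61.027) → (169.173,24.798) → (171.489,119.790).

Shape 4 is a circle drawn with `<circle>`. Its stroke #008000 means cut at S949, F1329. After flipping Y the toolpath is (213.790,110.471) → (199.255,145.562) → (164.164,160.097) → (129.073,145.562) → (114.538,110.471) → (129.073,75.380) → (164.164,60.845) → (199.255,75.380) → (213.790,110.471), returning to the start.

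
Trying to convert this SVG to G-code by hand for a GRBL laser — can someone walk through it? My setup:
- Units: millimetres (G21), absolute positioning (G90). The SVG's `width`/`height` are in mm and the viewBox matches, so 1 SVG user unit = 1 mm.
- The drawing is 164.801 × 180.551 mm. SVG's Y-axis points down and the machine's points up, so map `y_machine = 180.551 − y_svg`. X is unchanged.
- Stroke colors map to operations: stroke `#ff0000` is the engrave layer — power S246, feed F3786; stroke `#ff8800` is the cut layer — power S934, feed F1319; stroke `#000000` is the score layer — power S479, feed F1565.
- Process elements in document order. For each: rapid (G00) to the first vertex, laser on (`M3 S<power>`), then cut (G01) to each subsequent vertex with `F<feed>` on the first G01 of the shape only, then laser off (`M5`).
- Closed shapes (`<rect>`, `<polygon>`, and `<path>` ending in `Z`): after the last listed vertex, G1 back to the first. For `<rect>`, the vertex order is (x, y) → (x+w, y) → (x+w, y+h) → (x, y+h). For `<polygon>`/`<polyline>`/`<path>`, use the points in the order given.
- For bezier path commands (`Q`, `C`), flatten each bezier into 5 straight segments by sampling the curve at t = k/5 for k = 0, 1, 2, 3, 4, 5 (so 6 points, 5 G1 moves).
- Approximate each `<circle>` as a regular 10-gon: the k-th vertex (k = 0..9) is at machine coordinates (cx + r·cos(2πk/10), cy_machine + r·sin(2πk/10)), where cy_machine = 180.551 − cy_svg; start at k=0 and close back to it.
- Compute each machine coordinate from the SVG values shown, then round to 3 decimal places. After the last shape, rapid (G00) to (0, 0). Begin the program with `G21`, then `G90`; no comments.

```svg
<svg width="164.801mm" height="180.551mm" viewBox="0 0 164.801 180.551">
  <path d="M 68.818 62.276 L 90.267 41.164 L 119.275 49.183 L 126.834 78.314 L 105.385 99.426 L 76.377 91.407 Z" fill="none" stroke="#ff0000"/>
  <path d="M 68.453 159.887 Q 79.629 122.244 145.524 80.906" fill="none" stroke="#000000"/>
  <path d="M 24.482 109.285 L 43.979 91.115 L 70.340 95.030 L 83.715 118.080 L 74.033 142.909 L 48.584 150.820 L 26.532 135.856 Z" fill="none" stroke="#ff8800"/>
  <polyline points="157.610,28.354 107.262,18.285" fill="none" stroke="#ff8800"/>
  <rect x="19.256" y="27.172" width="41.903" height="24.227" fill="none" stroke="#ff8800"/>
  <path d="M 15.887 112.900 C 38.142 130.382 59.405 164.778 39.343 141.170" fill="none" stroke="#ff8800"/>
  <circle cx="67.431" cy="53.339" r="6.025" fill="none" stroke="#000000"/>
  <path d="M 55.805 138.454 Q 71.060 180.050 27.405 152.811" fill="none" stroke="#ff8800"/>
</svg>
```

G21
G90
G00 X68.818 Y118.275
M3 S246
G01 X90.267 Y139.387 F3786
G01 X119.275 Y131.368
G01 X126.834 Y102.237
G01 X105.385 Y81.125
G01 X76.377 Y89.144
G01 X68.818 Y118.275
M5
G00 X68.453 Y20.664
M3 S479
G01 X75.112 Y35.869 F1565
G01 X86.149 Y51.370
G01 X101.563 Y67.166
G01 X121.355 Y83.258
G01 X145.524 Y99.645
M5
G00 X24.482 Y71.266
M3 S934
G01 X43.979 Y89.436 F1319
G01 X70.340 Y85.521
G01 X83.715 Y62.471
G01 X74.033 Y37.642
G01 X48.584 Y29.731
G01 X26.532 Y44.695
G01 X24.482 Y71.266
M5
G00 X157.610 Y152.197
M3 S934
G01 X107.262 Y162.266 F1319
M5
G00 X19.256 Y153.379
M3 S934
G01 X61.159 Y153.379 F1319
G01 X61.159 Y129.152
G01 X19.256 Y129.152
G01 X19.256 Y153.379
M5
G00 X15.887 Y67.651
M3 S934
G01 X28.798 Y55.731 F1319
G01 X39.536 Y43.349
G01 X46.163 Y34.099
G01 X46.744 Y31.577
G01 X39.343 Y39.381
M5
G00 X73.456 Y127.212
M3 S479
G01 X72.305 Y130.753 F1565
G01 X69.293 Y132.942
G01 X65.569 Y132.942
G01 X62.557 Y130.753
G01 X61.406 Y127.212
G01 X62.557 Y123.671
G01 X65.569 Y121.482
G01 X69.293 Y121.482
G01 X72.305 Y123.671
G01 X73.456 Y127.212
M5
G00 X55.805 Y42.097
M3 S934
G01 X59.551 Y28.212 F1319
G01 X58.583 Y19.834
G01 X52.903 Y16.962
G01 X42.511 Y19.598
G01 X27.405 Y27.740
M5
G00 X0.000 Y0.000

Since the viewBox matches the mm dimensions, user units are millimetres directly. The only transform is the Y-flip y_m = 180.551 − y_svg.

Shape 1 is a regular polygon drawn with `<path>`. Its stroke #ff0000 means engrave at S246, F3786. After flipping Y the toolpath is (68.818,118.275) → (90.267,139.387) → (119.275,131.368) → (126.834,102.237) → (105.385,81.125) → (76.377,89.144) → (68.818,118.275), returning to the start.

Shape 2 is a quadratic bezier drawn with `<path>`. Its stroke #000000 means score at S479, F1565. After flipping Y the toolpath is (68.453,20.664) → (75.112,35.869) → (86.149,51.370) → (101.563,67.166) → (121.355,83.258) → (145.524,99.645).

Shape 3 is a regular polygon drawn with `<path>`. Its stroke #ff8800 means cut at S934, F1319. After flipping Y the toolpath is (24.482,71.266) → (43.979,89.436) → (70.340,85.521) → (83.715,62.471) → (74.033,37.642) → (48.584,29.731) → (26.532,44.695) → (24.482,71.266), returning to the start.

Shape 4 is a line segment drawn with `<polyline>`. Its stroke #ff8800 means cut at S934, F1319. After flipping Y the toolpath is (157.610,152.197) → (107.262,162.266).

Shape 5 is a rectangle drawn with `<rect>`. Its stroke #ff8800 means cut at S934, F1319. After flipping Y the toolpath is (19.256,153.379) → (61.159,153.379) → (61.159,129.152) → (19.256,129.152) → (19.256,153.379), returning to the start.

Shape 6 is a cubic bezier drawn with `<path>`. Its stroke #ff8800 means cut at S934, F1319. After flipping Y the toolpath is (15.887,67.651) → (28.798,55.731) → (39.536,43.349) → (46.163,34.099) → (46.744,31.577) → (39.343,39.381).

Shape 7 is a circle drawn with `<circle>`. Its stroke #000000 means score at S479, F1565. After flipping Y the toolpath is (73.456,127.212) → (72.305,130.753) → (69.293,132.942) → (65.569,132.942) → (62.557,130.753) → (61.406,127.212) → (62.557,123.671) → (65.569,121.482) → (69.293,121.482) → (72.305,123.671) → (73.456,127.212), returning to the start.

Shape 8 is a quadratic bezier drawn with `<path>`. Its stroke #ff8800 means cut at S934, F1319. After flipping Y the toolpath is (55.805,42.097) → (59.551,28.212) → (58.583,19.834) → (52.903,16.962) → (42.511,19.598) → (27.405,27.740).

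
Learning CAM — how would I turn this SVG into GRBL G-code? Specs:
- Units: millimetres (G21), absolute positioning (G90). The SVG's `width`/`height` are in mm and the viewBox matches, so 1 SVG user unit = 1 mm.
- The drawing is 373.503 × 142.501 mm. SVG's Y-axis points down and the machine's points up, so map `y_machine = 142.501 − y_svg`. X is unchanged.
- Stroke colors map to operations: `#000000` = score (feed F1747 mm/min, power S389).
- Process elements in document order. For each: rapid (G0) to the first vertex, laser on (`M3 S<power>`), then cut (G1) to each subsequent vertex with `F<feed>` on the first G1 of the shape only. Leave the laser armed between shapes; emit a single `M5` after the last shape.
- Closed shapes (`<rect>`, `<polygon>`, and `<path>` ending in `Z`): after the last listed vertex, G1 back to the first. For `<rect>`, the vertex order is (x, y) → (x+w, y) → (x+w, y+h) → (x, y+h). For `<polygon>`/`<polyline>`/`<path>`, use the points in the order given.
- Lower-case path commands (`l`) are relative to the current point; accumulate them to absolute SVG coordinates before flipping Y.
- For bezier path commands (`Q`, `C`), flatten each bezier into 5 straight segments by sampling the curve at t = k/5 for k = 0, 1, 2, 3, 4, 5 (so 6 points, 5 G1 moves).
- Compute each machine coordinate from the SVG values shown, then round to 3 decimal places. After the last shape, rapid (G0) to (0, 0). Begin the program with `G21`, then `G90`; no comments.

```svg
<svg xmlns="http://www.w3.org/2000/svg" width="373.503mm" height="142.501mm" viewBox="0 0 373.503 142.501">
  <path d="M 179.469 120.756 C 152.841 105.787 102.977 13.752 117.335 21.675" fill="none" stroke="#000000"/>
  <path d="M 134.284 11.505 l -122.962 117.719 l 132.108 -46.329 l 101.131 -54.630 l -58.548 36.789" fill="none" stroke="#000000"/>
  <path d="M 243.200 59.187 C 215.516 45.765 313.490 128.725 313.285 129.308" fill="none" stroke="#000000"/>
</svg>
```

viewBox `0 0 373.503 142.501` with mm width/height → 1 unit = 1 mm. Flip: y_m = 142.501 − y_svg.

**Shape 1** — `<path>` cubic bezier, stroke `#000000` → score (S389, F1747). Control points (SVG): P0=(179.469,120.756), P1=(152.841,105.787), P2=(102.977,13.752), P3=(117.335,21.675); sampled at t=k/5. Machine vertices: (179.469,21.745) → (161.404,38.558) → (141.959,65.370) → (125.335,93.683) → (115.727,115.001) → (117.335,120.826). Open path.

**Shape 2** — `<path>` open polyline, stroke `#000000` → score (S389, F1747). Machine vertices: (134.284,130.996) → (11.322,13.277) → (143.430,59.606) → (244.561,114.236) → (186.013,77.447). Open path.

**Shape 3** — `<path>` cubic bezier, stroke `#000000` → score (S389, F1747). Control points (SVG): P0=(243.200,59.187), P1=(215.516,45.765), P2=(313.490,128.725), P3=(313.285,129.308); sampled at t=k/5. Machine vertices: (243.200,83.314) → (239.878,81.231) → (255.969,64.598) → (280.731,41.993) → (303.417,21.998) → (313.285,13.193). Open path.

G21
G90
G0 X179.469 Y21.745
M3 S389
G1 X161.404 Y38.558 F1747
G1 X141.959 Y65.370
G1 X125.335 Y93.683
G1 X115.727 Y115.001
G1 X117.335 Y120.826
G0 X134.284 Y130.996
M3 S389
G1 X11.322 Y13.277 F1747
G1 X143.430 Y59.606
G1 X244.561 Y114.236
G1 X186.013 Y77.447
G0 X243.200 Y83.314
M3 S389
G1 X239.878 Y81.231 F1747
G1 X255.969 Y64.598
G1 X280.731 Y41.993
G1 X303.417 Y21.998
G1 X313.285 Y13.193
M5
G0 X0.000 Y0.000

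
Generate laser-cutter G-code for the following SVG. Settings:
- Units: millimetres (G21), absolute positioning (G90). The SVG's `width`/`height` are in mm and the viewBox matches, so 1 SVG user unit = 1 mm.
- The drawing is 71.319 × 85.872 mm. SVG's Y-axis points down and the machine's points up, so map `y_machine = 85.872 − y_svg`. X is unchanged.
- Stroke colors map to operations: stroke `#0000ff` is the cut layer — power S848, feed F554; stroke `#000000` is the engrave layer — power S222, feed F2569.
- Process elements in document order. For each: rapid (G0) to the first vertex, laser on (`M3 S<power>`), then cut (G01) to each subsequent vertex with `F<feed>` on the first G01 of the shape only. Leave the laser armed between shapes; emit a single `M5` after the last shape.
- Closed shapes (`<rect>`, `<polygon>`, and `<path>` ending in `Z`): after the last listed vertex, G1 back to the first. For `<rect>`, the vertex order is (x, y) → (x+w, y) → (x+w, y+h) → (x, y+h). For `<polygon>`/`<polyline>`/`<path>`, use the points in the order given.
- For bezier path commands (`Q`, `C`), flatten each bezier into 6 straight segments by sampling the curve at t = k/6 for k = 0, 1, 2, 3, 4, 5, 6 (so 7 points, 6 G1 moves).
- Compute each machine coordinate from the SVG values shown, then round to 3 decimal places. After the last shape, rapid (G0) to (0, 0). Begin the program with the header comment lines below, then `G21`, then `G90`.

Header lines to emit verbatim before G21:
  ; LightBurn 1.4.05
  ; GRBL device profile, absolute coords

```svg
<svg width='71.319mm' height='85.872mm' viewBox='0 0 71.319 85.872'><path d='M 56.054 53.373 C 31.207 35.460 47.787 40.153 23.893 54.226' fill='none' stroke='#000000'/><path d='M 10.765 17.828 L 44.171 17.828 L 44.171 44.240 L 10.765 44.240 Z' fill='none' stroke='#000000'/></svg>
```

; LightBurn 1.4.05
; GRBL device profile, absolute coords
G21
G90
G0 X56.054 Y32.499
M3 S222
G01 X46.704 Y39.633 F2569
G01 X41.983 Y43.367
G01 X39.616 Y44.067
G01 X37.329 Y42.102
G01 X32.846 Y37.840
G01 X23.893 Y31.646
G0 X10.765 Y68.044
M3 S222
G01 X44.171 Y68.044 F2569
G01 X44.171 Y41.632
G01 X10.765 Y41.632
G01 X10.765 Y68.044
M5
G0 X0.000 Y0.000

1 u = 1 mm; y_m = 85.872 − y.

[1] `<path>` cubic bezier, #000000→engrave S222 F2569: (56.054,32.499) → (46.704,39.633) → (41.983,43.367) → (39.616,44.067) → (37.329,42.102) → (32.846,37.840) → (23.893,31.646)

[2] `<path>` rectangle, #000000→engrave S222 F2569: (10.765,68.044) → (44.171,68.044) → (44.171,41.632) → (10.765,41.632) → (10.765,68.044) (closed)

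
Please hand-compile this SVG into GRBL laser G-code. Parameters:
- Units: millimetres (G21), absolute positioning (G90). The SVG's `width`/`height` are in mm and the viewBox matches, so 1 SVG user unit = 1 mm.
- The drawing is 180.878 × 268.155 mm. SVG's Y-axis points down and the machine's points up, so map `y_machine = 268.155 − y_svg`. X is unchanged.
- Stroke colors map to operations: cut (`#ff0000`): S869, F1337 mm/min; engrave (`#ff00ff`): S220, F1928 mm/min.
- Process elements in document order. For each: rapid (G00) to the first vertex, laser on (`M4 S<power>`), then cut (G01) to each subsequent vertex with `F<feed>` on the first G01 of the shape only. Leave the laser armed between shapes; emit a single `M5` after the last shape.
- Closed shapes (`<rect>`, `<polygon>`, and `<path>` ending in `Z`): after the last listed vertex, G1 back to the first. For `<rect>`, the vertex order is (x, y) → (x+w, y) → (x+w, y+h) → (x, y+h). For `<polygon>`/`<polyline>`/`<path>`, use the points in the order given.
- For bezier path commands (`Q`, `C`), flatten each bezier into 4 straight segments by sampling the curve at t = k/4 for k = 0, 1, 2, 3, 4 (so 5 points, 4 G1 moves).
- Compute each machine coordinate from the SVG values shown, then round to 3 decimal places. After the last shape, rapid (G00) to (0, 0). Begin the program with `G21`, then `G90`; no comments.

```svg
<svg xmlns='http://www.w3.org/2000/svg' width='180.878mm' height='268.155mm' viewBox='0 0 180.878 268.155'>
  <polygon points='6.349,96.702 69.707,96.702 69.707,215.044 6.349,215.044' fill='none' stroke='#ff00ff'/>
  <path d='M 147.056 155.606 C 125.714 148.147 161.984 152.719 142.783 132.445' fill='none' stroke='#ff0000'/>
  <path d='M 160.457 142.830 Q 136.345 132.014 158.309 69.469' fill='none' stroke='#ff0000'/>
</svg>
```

G21
G90
G00 X6.349 Y171.453
M4 S220
G01 X69.707 Y171.453 F1928
G01 X69.707 Y53.111
G01 X6.349 Y53.111
G01 X6.349 Y171.453
G00 X147.056 Y112.549
M4 S869
G01 X140.085 Y116.464 F1337
G01 X144.117 Y119.324
G01 X148.550 Y124.587
G01 X142.783 Y135.710
G00 X160.457 Y125.325
M4 S869
G01 X151.281 Y133.966 F1337
G01 X147.864 Y149.073
G01 X150.207 Y170.647
G01 X158.309 Y198.686
M5
G00 X0.000 Y0.000

Since the viewBox matches the mm dimensions, user units are millimetres directly. The only transform is the Y-flip y_m = 268.155 − y_svg.

Shape 1 is a rectangle drawn with `<polygon>`. Its stroke #ff00ff means engrave at S220, F1928. After flipping Y the toolpath is (6.349,171.453) → (69.707,171.453) → (69.707,53.111) → (6.349,53.111) → (6.349,171.453), returning to the start.

Shape 2 is a cubic bezier drawn with `<path>`. Its stroke #ff0000 means cut at S869, F1337. After flipping Y the toolpath is (147.056,112.549) → (140.085,116.464) → (144.117,119.324) → (148.550,124.587) → (142.783,135.710).

Shape 3 is a quadratic bezier drawn with `<path>`. Its stroke #ff0000 means cut at S869, F1337. After flipping Y the toolpath is (160.457,125.325) → (151.281,133.966) → (147.864,149.073) → (150.207,170.647) → (158.309,198.686).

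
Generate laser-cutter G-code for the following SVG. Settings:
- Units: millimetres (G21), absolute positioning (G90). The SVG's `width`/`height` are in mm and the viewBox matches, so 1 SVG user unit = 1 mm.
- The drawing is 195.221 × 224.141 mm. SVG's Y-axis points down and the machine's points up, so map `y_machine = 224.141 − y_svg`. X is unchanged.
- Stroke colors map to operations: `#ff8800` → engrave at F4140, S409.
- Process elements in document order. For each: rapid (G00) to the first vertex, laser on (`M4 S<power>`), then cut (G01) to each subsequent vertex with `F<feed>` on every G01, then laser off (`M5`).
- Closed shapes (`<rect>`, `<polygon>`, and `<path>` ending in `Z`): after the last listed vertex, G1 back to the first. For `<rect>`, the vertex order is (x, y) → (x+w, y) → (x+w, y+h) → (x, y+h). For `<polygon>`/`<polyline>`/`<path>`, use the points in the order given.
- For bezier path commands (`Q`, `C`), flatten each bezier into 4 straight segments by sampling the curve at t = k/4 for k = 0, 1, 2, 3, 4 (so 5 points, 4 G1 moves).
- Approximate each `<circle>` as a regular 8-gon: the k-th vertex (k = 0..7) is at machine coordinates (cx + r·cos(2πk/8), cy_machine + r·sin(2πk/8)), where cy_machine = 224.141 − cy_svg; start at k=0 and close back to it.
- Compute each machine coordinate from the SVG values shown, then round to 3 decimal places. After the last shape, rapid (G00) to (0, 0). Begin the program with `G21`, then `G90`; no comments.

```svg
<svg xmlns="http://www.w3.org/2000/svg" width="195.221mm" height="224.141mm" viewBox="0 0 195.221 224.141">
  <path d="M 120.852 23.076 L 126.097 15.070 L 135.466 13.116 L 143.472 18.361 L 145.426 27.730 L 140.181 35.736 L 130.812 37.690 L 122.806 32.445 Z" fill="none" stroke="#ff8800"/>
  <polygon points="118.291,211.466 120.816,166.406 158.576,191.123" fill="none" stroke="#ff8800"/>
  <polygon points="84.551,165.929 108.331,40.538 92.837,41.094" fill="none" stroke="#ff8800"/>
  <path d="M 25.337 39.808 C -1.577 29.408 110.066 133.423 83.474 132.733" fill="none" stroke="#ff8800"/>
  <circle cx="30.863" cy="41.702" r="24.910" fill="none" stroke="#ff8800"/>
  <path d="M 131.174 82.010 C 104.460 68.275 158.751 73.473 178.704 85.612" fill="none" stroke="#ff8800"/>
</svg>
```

1 u = 1 mm; y_m = 224.141 − y.

[1] `<path>` regular polygon, #ff8800→engrave S409 F4140: (120.852,201.065) → (126.097,209.071) → (135.466,211.025) → (143.472,205.780) → (145.426,196.411) → (140.181,188.405) → (130.812,186.451) → (122.806,191.696) → (120.852,201.065) (closed)

[2] `<polygon>` regular polygon, #ff8800→engrave S409 F4140: (118.291,12.675) → (120.816,57.735) → (158.576,33.018) → (118.291,12.675) (closed)

[3] `<polygon>` closed polygon, #ff8800→engrave S409 F4140: (84.551,58.212) → (108.331,183.603) → (92.837,183.047) → (84.551,58.212) (closed)

[4] `<path>` cubic bezier, #ff8800→engrave S409 F4140: (25.337,184.333) → (26.806,174.104) → (54.285,141.512) → (81.824,107.099) → (83.474,91.408)

[5] `<circle>` circle, #ff8800→engrave S409 F4140: (55.773,182.439) → (48.477,200.053) → (30.863,207.349) → (13.249,200.053) → (5.953,182.439) → (13.249,164.825) → (30.863,157.529) → (48.477,164.825) → (55.773,182.439) (closed)

[6] `<path>` cubic bezier, #ff8800→engrave S409 F4140: (131.174,142.131) → (124.525,149.070) → (137.439,150.033) → (159.103,146.144) → (178.704,138.529)

G21
G90
G00 X120.852 Y201.065
M4 S409
G01 X126.097 Y209.071 F4140
G01 X135.466 Y211.025 F4140
G01 X143.472 Y205.780 F4140
G01 X145.426 Y196.411 F4140
G01 X140.181 Y188.405 F4140
G01 X130.812 Y186.451 F4140
G01 X122.806 Y191.696 F4140
G01 X120.852 Y201.065 F4140
M5
G00 X118.291 Y12.675
M4 S409
G01 X120.816 Y57.735 F4140
G01 X158.576 Y33.018 F4140
G01 X118.291 Y12.675 F4140
M5
G00 X84.551 Y58.212
M4 S409
G01 X108.331 Y183.603 F4140
G01 X92.837 Y183.047 F4140
G01 X84.551 Y58.212 F4140
M5
G00 X25.337 Y184.333
M4 S409
G01 X26.806 Y174.104 F4140
G01 X54.285 Y141.512 F4140
G01 X81.824 Y107.099 F4140
G01 X83.474 Y91.408 F4140
M5
G00 X55.773 Y182.439
M4 S409
G01 X48.477 Y200.053 F4140
G01 X30.863 Y207.349 F4140
G01 X13.249 Y200.053 F4140
G01 X5.953 Y182.439 F4140
G01 X13.249 Y164.825 F4140
G01 X30.863 Y157.529 F4140
G01 X48.477 Y164.825 F4140
G01 X55.773 Y182.439 F4140
M5
G00 X131.174 Y142.131
M4 S409
G01 X124.525 Y149.070 F4140
G01 X137.439 Y150.033 F4140
G01 X159.103 Y146.144 F4140
G01 X178.704 Y138.529 F4140
M5
G00 X0.000 Y0.000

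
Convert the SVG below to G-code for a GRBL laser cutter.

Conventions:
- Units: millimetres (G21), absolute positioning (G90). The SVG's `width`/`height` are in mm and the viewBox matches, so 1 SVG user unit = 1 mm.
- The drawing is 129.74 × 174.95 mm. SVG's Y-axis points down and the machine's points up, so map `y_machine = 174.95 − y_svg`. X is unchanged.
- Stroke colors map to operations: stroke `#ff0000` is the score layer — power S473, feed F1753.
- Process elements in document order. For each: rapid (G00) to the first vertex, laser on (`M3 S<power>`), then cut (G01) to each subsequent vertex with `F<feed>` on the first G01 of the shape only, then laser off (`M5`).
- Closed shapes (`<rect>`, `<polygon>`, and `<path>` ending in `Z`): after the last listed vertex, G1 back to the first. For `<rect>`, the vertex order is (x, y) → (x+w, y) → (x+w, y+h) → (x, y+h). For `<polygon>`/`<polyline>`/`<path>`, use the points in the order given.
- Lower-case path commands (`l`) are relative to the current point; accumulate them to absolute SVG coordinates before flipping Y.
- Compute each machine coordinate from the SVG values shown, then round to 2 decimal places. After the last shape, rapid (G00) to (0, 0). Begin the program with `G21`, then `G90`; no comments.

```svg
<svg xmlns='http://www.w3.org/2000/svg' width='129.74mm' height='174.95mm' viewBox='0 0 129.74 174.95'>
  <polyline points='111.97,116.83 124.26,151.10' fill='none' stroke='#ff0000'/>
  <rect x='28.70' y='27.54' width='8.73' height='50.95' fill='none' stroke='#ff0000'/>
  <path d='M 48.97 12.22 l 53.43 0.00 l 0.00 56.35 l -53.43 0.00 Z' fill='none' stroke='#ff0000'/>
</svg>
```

Since the viewBox matches the mm dimensions, user units are millimetres directly. The only transform is the Y-flip y_m = 174.95 − y_svg.

Shape 1 is a line segment drawn with `<polyline>`. Its stroke #ff0000 means score at S473, F1753. After flipping Y the toolpath is (111.97,58.12) → (124.26,23.85).

Shape 2 is a rectangle drawn with `<rect>`. Its stroke #ff0000 means score at S473, F1753. After flipping Y the toolpath is (28.70,147.41) → (37.43,147.41) → (37.43,96.46) → (28.70,96.46) → (28.70,147.41), returning to the start.

Shape 3 is a rectangle drawn with `<path>`. Its stroke #ff0000 means score at S473, F1753. After flipping Y the toolpath is (48.97,162.73) → (102.40,162.73) → (102.40,106.38) → (48.97,106.38) → (48.97,162.73), returning to the start.

G21
G90
G00 X111.97 Y58.12
M3 S473
G01 X124.26 Y23.85 F1753
M5
G00 X28.70 Y147.41
M3 S473
G01 X37.43 Y147.41 F1753
G01 X37.43 Y96.46
G01 X28.70 Y96.46
G01 X28.70 Y147.41
M5
G00 X48.97 Y162.73
M3 S473
G01 X102.40 Y162.73 F1753
G01 X102.40 Y106.38
G01 X48.97 Y106.38
G01 X48.97 Y162.73
M5
G00 X0.00 Y0.00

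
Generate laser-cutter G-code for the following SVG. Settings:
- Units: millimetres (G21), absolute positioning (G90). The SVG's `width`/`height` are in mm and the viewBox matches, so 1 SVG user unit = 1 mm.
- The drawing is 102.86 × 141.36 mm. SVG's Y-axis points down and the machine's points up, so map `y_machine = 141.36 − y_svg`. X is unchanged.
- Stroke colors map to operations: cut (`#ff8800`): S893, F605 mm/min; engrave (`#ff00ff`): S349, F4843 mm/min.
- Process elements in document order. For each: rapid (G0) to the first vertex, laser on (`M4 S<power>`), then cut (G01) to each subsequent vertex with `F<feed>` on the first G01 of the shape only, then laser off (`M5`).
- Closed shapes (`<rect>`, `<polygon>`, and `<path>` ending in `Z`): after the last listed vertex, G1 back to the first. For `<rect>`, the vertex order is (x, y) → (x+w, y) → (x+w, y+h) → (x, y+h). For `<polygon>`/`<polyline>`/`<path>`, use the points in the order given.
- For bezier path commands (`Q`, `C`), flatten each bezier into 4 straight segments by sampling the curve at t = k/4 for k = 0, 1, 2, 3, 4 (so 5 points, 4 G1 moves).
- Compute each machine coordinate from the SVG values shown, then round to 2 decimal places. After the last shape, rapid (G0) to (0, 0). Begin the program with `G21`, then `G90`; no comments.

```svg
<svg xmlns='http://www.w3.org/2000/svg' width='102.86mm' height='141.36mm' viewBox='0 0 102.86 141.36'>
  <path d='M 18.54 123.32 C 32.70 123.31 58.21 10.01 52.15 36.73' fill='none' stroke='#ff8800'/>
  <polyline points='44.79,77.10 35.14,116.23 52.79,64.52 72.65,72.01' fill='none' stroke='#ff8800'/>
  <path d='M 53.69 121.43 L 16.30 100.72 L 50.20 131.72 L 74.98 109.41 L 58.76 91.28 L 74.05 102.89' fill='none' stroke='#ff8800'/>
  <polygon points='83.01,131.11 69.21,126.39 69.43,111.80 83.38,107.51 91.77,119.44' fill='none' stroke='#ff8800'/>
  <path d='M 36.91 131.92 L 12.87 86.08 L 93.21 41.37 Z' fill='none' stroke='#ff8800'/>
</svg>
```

viewBox `0 0 102.86 141.36` with mm width/height → 1 unit = 1 mm. Flip: y_m = 141.36 − y_svg.

**Shape 1** — `<path>` cubic bezier, stroke `#ff8800` → cut (S893, F605). Control points (SVG): P0=(18.54,123.32), P1=(32.70,123.31), P2=(58.21,10.01), P3=(52.15,36.73); sampled at t=k/4. Machine vertices: (18.54,18.04) → (30.62,35.33) → (42.93,71.36) → (51.45,102.37) → (52.15,104.63). Open path.

**Shape 2** — `<polyline>` open polyline, stroke `#ff8800` → cut (S893, F605). Machine vertices: (44.79,64.26) → (35.14,25.13) → (52.79,76.84) → (72.65,69.35). Open path.

**Shape 3** — `<path>` open polyline, stroke `#ff8800` → cut (S893, F605). Machine vertices: (53.69,19.93) → (16.30,40.64) → (50.20,9.64) → (74.98,31.95) → (58.76,50.08) → (74.05,38.47). Open path.

**Shape 4** — `<polygon>` regular polygon, stroke `#ff8800` → cut (S893, F605). Machine vertices: (83.01,10.25) → (69.21,14.97) → (69.43,29.56) → (83.38,33.85) → (91.77,21.92) → (83.01,10.25). Closed: final G1 returns to the first vertex.

**Shape 5** — `<path>` closed polygon, stroke `#ff8800` → cut (S893, F605). Machine vertices: (36.91,9.44) → (12.87,55.28) → (93.21,99.99) → (36.91,9.44). Closed: final G1 returns to the first vertex.

G21
G90
G0 X18.54 Y18.04
M4 S893
G01 X30.62 Y35.33 F605
G01 X42.93 Y71.36
G01 X51.45 Y102.37
G01 X52.15 Y104.63
M5
G0 X44.79 Y64.26
M4 S893
G01 X35.14 Y25.13 F605
G01 X52.79 Y76.84
G01 X72.65 Y69.35
M5
G0 X53.69 Y19.93
M4 S893
G01 X16.30 Y40.64 F605
G01 X50.20 Y9.64
G01 X74.98 Y31.95
G01 X58.76 Y50.08
G01 X74.05 Y38.47
M5
G0 X83.01 Y10.25
M4 S893
G01 X69.21 Y14.97 F605
G01 X69.43 Y29.56
G01 X83.38 Y33.85
G01 X91.77 Y21.92
G01 X83.01 Y10.25
M5
G0 X36.91 Y9.44
M4 S893
G01 X12.87 Y55.28 F605
G01 X93.21 Y99.99
G01 X36.91 Y9.44
M5
G0 X0.00 Y0.00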